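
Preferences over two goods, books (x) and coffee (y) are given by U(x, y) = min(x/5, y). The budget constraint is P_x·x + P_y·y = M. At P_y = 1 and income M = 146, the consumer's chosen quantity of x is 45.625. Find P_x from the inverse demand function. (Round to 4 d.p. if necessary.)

P_x = 3

Leontief preferences: the optimum is at the kink where x/5 = y/1, i.e. y = (1/5)·x.
Budget: P_x·x + P_y·(1/5)·x = M, so (5·P_x + P_y)·x = 5·M.
Demand: x*(P_x,P_y,M) = 5·M/(5·P_x + P_y), y* = M/(5·P_x + P_y).
Set x* = 45.625 in the demand function and solve for P_x: P_x = 3.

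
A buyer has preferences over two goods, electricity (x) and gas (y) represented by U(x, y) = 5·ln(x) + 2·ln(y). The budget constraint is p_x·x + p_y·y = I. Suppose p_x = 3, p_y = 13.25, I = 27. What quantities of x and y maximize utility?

x* = 6.4286, y* = 0.5822

Demand: x*(p_x,p_y,I) = 5/7·I/p_x and y* = 2/7·I/p_y.
At p_x=3, p_y=13.25, I=27: x* = 5/7·27/3 = 6.4286, y* = 0.5822.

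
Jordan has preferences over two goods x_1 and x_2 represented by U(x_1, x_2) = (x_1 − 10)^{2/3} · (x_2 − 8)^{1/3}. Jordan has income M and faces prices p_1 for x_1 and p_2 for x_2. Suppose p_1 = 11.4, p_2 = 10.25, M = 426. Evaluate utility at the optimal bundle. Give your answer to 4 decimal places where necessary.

V = 11.0607

Let x_1' = x_1−10, x_2' = x_2−8. MRS = 2·x_2'/x_1' = p_1/p_2.
After buying the subsistence bundle (10, 8), a share 2/3 of the remaining income goes to x_1: x_1* = 10 + 2/3·(M − 10p_1 − 8p_2)/p_1.
Discretionary income = 426 − 10·11.4 − 8·10.25 = 230; x_1* = 10 + 2/3·230/11.4 = 23.4503; x_2* = 8 + 1/3·230/10.25 = 15.4797.
Utility at the optimum: U(23.4503, 15.4797) = 11.0607.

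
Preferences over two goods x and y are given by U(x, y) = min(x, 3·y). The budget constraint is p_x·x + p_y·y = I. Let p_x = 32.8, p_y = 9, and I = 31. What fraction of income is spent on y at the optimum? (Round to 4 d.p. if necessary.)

Leontief preferences: the optimum is at the kink where x/3 = y/1, i.e. y = (1/3)·x.
Budget: p_x·x + p_y·(1/3)·x = I, so (3·p_x + p_y)·x = 3·I.
Demand: x*(p_x,p_y,I) = 3·I/(3·p_x + p_y), y* = I/(3·p_x + p_y).
Here 3·32.8 + 9 = 107.4, giving x* = 0.8659 and y* = 0.2886.
Expenditure on y: 9·0.2886 = 2.5978; share = 0.0838.

share on y = 0.0838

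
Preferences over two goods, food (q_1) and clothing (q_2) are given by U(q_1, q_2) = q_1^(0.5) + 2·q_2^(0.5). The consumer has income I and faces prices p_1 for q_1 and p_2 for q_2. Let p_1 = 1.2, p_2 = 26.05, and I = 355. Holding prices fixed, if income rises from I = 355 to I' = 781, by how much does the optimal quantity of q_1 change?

Δq_1* = 299.765

MRS = MU_q_1/MU_q_2 = (1/2)·(q_2/q_1)^(0.5). Set equal to p_1/p_2.
Solve for the ratio: q_2/q_1 = [2·p_1/p_2]^(2).
With the ratio pinned down, the budget gives q_1* = I/(p_1 + p_2·(q_2/q_1)) and q_2* = (q_2/q_1)·q_1*.
Numerically q_2/q_1 = 0.008488, so q_1* = 355/(1.2 + 26.05·0.008488) = 249.8042.
At I' = 781: q_1* = 549.5692. Change: 549.5692 − 249.8042 = 299.765.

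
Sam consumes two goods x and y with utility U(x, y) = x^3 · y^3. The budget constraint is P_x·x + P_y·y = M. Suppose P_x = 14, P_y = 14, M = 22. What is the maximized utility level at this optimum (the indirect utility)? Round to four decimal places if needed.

V = 0.2353

Tangency: MRS = y/x = P_x/P_y.
Rearranging, P_y·y = P_x·x. Substituting into the budget gives P_x·x·(1 + 1) = M.
Demand: x*(P_x,P_y,M) = 0.5·M/P_x and y* = 0.5·M/P_y.
At P_x=14, P_y=14, M=22: x* = 0.5·22/14 = 0.7857, y* = 0.7857.
Utility at the optimum: U(0.7857, 0.7857) = 0.2353.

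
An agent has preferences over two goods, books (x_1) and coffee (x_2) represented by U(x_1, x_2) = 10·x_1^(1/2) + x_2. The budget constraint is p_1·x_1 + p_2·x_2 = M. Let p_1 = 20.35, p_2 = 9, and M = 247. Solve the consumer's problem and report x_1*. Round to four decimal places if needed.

x_1* = 4.8899

Set MRS = p_1/p_2: 5·x_1^(−1/2) = p_1/p_2.
Thus x_1* = (5·p_2/p_1)² — independent of M — with the rest of income spent on x_2.
Plugging in: x_1* = (5·9/20.35)² = 4.8899.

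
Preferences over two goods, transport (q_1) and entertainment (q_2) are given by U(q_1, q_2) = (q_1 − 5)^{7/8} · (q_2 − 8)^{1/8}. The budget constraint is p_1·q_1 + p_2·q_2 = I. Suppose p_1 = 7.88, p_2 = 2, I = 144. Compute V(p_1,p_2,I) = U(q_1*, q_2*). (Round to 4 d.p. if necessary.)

V = 9.1562

Let q_1' = q_1−5, q_2' = q_2−8. MRS = 7·q_2'/q_1' = p_1/p_2.
Substituting into the budget: q_1* = 5 + 0.875·(I − 5·p_1 − 8·p_2)/p_1, and q_2* = 8 + 0.125·(…)/p_2.
Discretionary income = 144 − 5·7.88 − 8·2 = 88.6; q_1* = 5 + 0.875·88.6/7.88 = 14.8382; q_2* = 8 + 0.125·88.6/2 = 13.5375.
Utility at the optimum: U(14.8382, 13.5375) = 9.1562.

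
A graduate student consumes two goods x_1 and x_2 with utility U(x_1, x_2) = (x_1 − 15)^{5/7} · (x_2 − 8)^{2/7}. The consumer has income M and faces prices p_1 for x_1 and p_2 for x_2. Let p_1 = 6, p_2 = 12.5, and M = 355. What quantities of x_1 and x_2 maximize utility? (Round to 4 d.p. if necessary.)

x_1* = 34.6429, x_2* = 11.7714

Let x_1' = x_1−15, x_2' = x_2−8. MRS = (5/2)·x_2'/x_1' = p_1/p_2.
After buying the subsistence bundle (15, 8), a share 5/7 of the remaining income goes to x_1: x_1* = 15 + 5/7·(M − 15p_1 − 8p_2)/p_1.
Discretionary income = 355 − 15·6 − 8·12.5 = 165; x_1* = 15 + 5/7·165/6 = 34.6429; x_2* = 8 + 2/7·165/12.5 = 11.7714.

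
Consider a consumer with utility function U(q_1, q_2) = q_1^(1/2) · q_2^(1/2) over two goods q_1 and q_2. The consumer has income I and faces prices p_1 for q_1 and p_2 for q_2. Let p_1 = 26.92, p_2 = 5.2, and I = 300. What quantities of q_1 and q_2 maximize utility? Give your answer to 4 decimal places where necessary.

The MRS is q_2/q_1. Set MRS = p_1/p_2.
Rearranging, p_2·q_2 = p_1·q_1. Substituting into the budget gives p_1·q_1·(1 + 1) = I.
Demand: q_1*(p_1,p_2,I) = 0.5·I/p_1 and q_2* = 0.5·I/p_2.
At p_1=26.92, p_2=5.2, I=300: q_1* = 0.5·300/26.92 = 5.5721, q_2* = 28.8462.

q_1* = 5.5721, q_2* = 28.8462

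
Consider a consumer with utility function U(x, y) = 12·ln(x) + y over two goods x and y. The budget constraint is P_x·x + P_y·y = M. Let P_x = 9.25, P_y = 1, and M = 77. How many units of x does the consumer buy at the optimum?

x* = 1.2973

Set MRS = P_x/P_y: (12/x)/1 = P_x/P_y.
So x*(P_x,P_y) = 12·P_y/P_x, independent of income; and y* = (M − 12·P_y)/P_y.
At the given prices: x* = 12·1/9.25 = 1.2973.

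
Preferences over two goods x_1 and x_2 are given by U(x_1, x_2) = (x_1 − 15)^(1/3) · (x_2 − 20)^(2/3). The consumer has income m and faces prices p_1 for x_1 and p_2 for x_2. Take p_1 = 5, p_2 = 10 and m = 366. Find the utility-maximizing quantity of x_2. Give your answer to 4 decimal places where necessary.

MRS = (1/2)·(x_2−20)/(x_1−15). Tangency with p_1/p_2 gives x_2−20 = 2·(p_1/p_2)·(x_1−15).
Substituting into the budget: x_1* = 15 + 1/3·(m − 15·p_1 − 20·p_2)/p_1, and x_2* = 20 + 2/3·(…)/p_2.
Discretionary income = 366 − 15·5 − 20·10 = 91; x_2* = 20 + 2/3·91/10 = 26.0667.

x_2* = 26.0667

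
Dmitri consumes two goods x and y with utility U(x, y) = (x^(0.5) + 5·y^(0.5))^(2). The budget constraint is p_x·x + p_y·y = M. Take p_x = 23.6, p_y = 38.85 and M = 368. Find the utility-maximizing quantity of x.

From the CES first-order condition, (1/5)·(y/x)^(0.5) = p_x/p_y.
Solve for the ratio: y/x = [5·p_x/p_y]^(2).
Substitute y = (y/x)·x into the budget: x* = M/(p_x + p_y·(y/x)).
Numerically y/x = 9.225331, so x* = 368/(23.6 + 38.85·9.225331) = 0.9633.

x* = 0.9633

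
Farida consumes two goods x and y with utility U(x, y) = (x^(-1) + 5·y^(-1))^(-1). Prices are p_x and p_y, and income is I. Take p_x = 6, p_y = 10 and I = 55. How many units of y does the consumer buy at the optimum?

From the CES first-order condition, (1/5)·(y/x)^(2) = p_x/p_y.
Hence y/x = (5·p_x/p_y)^(1/(2)), i.e. raised to the 0.5 power.
Substitute y = (y/x)·x into the budget: x* = I/(p_x + p_y·(y/x)).
Numerically y/x = 1.732051, so x* = 55/(6 + 10·1.732051) = 2.3584 and y* = 1.732051·2.3584 = 4.0849.

y* = 4.0849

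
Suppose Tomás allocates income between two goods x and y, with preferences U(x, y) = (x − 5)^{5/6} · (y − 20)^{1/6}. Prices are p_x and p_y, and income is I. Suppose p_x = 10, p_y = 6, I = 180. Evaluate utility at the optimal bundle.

V = 0.6939

Substituting into the budget: x* = 5 + 5/6·(I − 5·p_x − 20·p_y)/p_x, and y* = 20 + 1/6·(…)/p_y.
Discretionary income = 180 − 5·10 − 20·6 = 10; x* = 5 + 5/6·10/10 = 5.8333; y* = 20 + 1/6·10/6 = 20.2778.
Utility at the optimum: U(5.8333, 20.2778) = 0.6939.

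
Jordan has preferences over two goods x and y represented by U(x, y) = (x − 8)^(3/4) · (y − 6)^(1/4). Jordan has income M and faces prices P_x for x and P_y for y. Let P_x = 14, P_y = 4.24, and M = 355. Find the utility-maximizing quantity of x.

Let x' = x−8, y' = y−6. MRS = 3·y'/x' = P_x/P_y.
Substituting into the budget: x* = 8 + 0.75·(M − 8·P_x − 6·P_y)/P_x, and y* = 6 + 0.25·(…)/P_y.
Discretionary income = 355 − 8·14 − 6·4.24 = 217.56; x* = 8 + 0.75·217.56/14 = 19.655.

x* = 19.655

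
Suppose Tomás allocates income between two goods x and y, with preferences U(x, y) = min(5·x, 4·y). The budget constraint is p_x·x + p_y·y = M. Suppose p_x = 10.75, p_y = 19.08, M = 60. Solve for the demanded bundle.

x* = 1.7341, y* = 2.1676

Demand: x*(p_x,p_y,M) = 4·M/(4·p_x + 5·p_y), y* = 5·M/(4·p_x + 5·p_y).
Here 4·10.75 + 5·19.08 = 138.4, giving x* = 1.7341 and y* = 2.1676.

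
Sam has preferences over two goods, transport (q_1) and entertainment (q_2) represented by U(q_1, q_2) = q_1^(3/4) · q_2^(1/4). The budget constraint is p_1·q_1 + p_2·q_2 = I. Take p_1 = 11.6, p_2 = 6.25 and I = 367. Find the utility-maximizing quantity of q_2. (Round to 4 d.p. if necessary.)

q_2* = 14.68

Tangency: MRS = 3·q_2/q_1 = p_1/p_2.
Rearranging, p_2·q_2 = (1/3)·p_1·q_1. Substituting into the budget gives p_1·q_1·(1 + (1/3)) = I.
Demand: q_1*(p_1,p_2,I) = 0.75·I/p_1 and q_2* = 0.25·I/p_2.
At p_1=11.6, p_2=6.25, I=367: q_2* = 0.25·367/6.25 = 14.68.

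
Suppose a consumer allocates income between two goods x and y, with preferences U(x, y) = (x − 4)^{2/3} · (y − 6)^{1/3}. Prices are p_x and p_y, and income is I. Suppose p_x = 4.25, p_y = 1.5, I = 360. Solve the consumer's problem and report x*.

x* = 56.3922

Let x' = x−4, y' = y−6. MRS = 2·y'/x' = p_x/p_y.
After buying the subsistence bundle (4, 6), a share 2/3 of the remaining income goes to x: x* = 4 + 2/3·(I − 4p_x − 6p_y)/p_x.
Discretionary income = 360 − 4·4.25 − 6·1.5 = 334; x* = 4 + 2/3·334/4.25 = 56.3922.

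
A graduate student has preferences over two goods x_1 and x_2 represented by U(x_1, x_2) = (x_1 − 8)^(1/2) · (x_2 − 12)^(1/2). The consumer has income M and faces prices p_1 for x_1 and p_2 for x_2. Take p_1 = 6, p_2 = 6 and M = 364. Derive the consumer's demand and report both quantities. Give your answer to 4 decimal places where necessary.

This is Cobb-Douglas in (x_1−8, x_2−12): tangency gives 0.5·p_2·(x_2−12) = 0.5·p_1·(x_1−8).
After buying the subsistence bundle (8, 12), a share 0.5 of the remaining income goes to x_1: x_1* = 8 + 0.5·(M − 8p_1 − 12p_2)/p_1.
Discretionary income = 364 − 8·6 − 12·6 = 244; x_1* = 8 + 0.5·244/6 = 28.3333; x_2* = 12 + 0.5·244/6 = 32.3333.

x_1* = 28.3333, x_2* = 32.3333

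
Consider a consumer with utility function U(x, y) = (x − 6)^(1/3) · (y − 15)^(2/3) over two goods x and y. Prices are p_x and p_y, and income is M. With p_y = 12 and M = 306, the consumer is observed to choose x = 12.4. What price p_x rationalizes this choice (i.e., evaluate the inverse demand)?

This is Cobb-Douglas in (x−6, y−15): tangency gives 1/3·p_y·(y−15) = 2/3·p_x·(x−6).
After buying the subsistence bundle (6, 15), a share 1/3 of the remaining income goes to x: x* = 6 + 1/3·(M − 6p_x − 15p_y)/p_x.
Set x* = 12.4 in the demand function and solve for p_x: p_x = 5.

p_x = 5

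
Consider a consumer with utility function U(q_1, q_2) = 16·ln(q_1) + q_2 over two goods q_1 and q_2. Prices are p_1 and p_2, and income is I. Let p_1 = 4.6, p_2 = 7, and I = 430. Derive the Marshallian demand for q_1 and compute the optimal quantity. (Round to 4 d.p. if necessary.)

q_1* = 24.3478

Set MRS = p_1/p_2: (16/q_1)/1 = p_1/p_2.
So q_1*(p_1,p_2) = 16·p_2/p_1, independent of income; and q_2* = (I − 16·p_2)/p_2.
At the given prices: q_1* = 16·7/4.6 = 24.3478.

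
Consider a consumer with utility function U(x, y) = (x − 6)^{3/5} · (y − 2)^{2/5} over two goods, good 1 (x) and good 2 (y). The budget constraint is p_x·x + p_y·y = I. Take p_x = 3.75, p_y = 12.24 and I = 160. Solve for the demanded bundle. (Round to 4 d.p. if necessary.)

x* = 24.0832, y* = 5.6935

MRS = (3/2)·(y−2)/(x−6). Tangency with p_x/p_y gives y−2 = (2/3)·(p_x/p_y)·(x−6).
Substituting into the budget: x* = 6 + 0.6·(I − 6·p_x − 2·p_y)/p_x, and y* = 2 + 0.4·(…)/p_y.
Discretionary income = 160 − 6·3.75 − 2·12.24 = 113.02; x* = 6 + 0.6·113.02/3.75 = 24.0832; y* = 2 + 0.4·113.02/12.24 = 5.6935.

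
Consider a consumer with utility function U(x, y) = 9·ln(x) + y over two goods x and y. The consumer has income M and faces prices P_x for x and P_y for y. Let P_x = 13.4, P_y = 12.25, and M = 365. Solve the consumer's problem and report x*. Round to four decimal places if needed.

MU_x = 9/x, MU_y = 1. Tangency: 9/x = P_x/P_y.
So x*(P_x,P_y) = 9·P_y/P_x, independent of income; and y* = (M − 9·P_y)/P_y.
At the given prices: x* = 9·12.25/13.4 = 8.2276.

x* = 8.2276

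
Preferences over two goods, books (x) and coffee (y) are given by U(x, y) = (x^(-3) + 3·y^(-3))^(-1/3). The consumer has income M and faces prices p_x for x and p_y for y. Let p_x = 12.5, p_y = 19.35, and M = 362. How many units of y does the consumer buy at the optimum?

y* = 12.0891

From the CES first-order condition, (1/3)·(y/x)^(4) = p_x/p_y.
Hence y/x = (3·p_x/p_y)^(1/(4)), i.e. raised to the 0.25 power.
Substitute y = (y/x)·x into the budget: x* = M/(p_x + p_y·(y/x)).
Numerically y/x = 1.179879, so x* = 362/(12.5 + 19.35·1.179879) = 10.2461 and y* = 1.179879·10.2461 = 12.0891.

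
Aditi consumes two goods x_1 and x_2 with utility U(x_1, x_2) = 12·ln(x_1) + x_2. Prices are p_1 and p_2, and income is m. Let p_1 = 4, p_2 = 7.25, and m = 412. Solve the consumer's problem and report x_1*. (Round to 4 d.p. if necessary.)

Set MRS = p_1/p_2: (12/x_1)/1 = p_1/p_2.
So x_1*(p_1,p_2) = 12·p_2/p_1, independent of income; and x_2* = (m − 12·p_2)/p_2.
At the given prices: x_1* = 12·7.25/4 = 21.75.

x_1* = 21.75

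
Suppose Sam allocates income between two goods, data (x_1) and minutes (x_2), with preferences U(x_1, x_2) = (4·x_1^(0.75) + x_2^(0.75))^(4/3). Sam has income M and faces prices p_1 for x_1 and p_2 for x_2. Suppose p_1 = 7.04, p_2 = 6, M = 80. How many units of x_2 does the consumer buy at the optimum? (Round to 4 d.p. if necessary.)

MRS = MU_x_1/MU_x_2 = 4·(x_2/x_1)^(0.25). Set equal to p_1/p_2.
Solve for the ratio: x_2/x_1 = [(1/4)·p_1/p_2]^(4).
Substitute x_2 = (x_2/x_1)·x_1 into the budget: x_1* = M/(p_1 + p_2·(x_2/x_1)).
Numerically x_2/x_1 = 0.007404, so x_1* = 80/(7.04 + 6·0.007404) = 11.2924 and x_2* = 0.007404·11.2924 = 0.0836.

x_2* = 0.0836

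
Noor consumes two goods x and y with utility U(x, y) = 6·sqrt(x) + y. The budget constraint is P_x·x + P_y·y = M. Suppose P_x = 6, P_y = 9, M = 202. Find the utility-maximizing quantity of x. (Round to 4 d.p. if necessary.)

Utility is quasi-linear in y; the FOC for x is 3/√x = P_x/P_y.
Thus x* = (3·P_y/P_x)² — independent of M — with the rest of income spent on y.
Plugging in: x* = (3·9/6)² = 20.25.

x* = 20.25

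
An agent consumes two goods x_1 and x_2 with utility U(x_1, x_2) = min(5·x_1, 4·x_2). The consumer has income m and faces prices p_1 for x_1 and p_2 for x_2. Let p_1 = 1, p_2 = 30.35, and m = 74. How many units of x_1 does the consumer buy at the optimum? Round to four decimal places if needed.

Leontief preferences: the optimum is at the kink where x_1/4 = x_2/5, i.e. x_2 = (5/4)·x_1.
Budget: p_1·x_1 + p_2·(5/4)·x_1 = m, so (4·p_1 + 5·p_2)·x_1 = 4·m.
Demand: x_1*(p_1,p_2,m) = 4·m/(4·p_1 + 5·p_2), x_2* = 5·m/(4·p_1 + 5·p_2).
Here 4·1 + 5·30.35 = 155.75, giving x_1* = 1.9005.

x_1* = 1.9005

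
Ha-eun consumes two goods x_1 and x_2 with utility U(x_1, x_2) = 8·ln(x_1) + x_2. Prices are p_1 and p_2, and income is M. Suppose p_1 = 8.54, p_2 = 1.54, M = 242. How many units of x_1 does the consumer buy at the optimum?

x_1* = 1.4426

MU_x_1 = 8/x_1, MU_x_2 = 1. Tangency: 8/x_1 = p_1/p_2.
So x_1*(p_1,p_2) = 8·p_2/p_1, independent of income; and x_2* = (M − 8·p_2)/p_2.
At the given prices: x_1* = 8·1.54/8.54 = 1.4426.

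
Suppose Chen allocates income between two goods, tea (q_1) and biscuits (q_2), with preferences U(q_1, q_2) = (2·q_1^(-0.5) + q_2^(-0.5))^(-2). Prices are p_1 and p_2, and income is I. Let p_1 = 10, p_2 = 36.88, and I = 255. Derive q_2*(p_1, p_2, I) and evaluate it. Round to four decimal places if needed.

From the CES first-order condition, 2·(q_2/q_1)^(1.5) = p_1/p_2.
Hence q_2/q_1 = ((1/2)·p_1/p_2)^(1/(1.5)), i.e. raised to the 2/3 power.
Substitute q_2 = (q_2/q_1)·q_1 into the budget: q_1* = I/(p_1 + p_2·(q_2/q_1)).
Numerically q_2/q_1 = 0.263908, so q_1* = 255/(10 + 36.88·0.263908) = 12.9226 and q_2* = 0.263908·12.9226 = 3.4104.

q_2* = 3.4104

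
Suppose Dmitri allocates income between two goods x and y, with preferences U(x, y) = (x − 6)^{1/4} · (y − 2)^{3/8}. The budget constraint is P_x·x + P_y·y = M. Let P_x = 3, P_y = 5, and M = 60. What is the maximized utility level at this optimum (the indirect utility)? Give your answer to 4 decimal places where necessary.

This is Cobb-Douglas in (x−6, y−2): tangency gives 0.25·P_y·(y−2) = 0.375·P_x·(x−6).
Substituting into the budget: x* = 6 + 0.4·(M − 6·P_x − 2·P_y)/P_x, and y* = 2 + 0.6·(…)/P_y.
Discretionary income = 60 − 6·3 − 2·5 = 32; x* = 6 + 0.4·32/3 = 10.2667; y* = 2 + 0.6·32/5 = 5.84.
Utility at the optimum: U(10.2667, 5.84) = 2.3804.

V = 2.3804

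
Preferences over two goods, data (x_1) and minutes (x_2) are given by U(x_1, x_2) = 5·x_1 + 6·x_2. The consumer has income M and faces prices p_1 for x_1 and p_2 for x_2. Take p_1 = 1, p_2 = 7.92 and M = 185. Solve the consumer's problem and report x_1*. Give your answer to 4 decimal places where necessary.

Perfect substitutes: compare marginal utility per dollar. 5/p_1 vs 6/p_2 → 5 vs 0.7576.
x_1 gives more utility per dollar, so spend all income on x_1: x_1* = M/p_1, x_2* = 0.
Numerically: x_1* = 185, x_2* = 0.

x_1* = 185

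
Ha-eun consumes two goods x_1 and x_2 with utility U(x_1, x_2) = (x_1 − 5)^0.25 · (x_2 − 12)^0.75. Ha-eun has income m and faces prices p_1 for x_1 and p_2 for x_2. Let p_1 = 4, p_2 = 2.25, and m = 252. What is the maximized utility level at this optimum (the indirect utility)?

This is Cobb-Douglas in (x_1−5, x_2−12): tangency gives 0.25·p_2·(x_2−12) = 0.75·p_1·(x_1−5).
After buying the subsistence bundle (5, 12), a share 0.25 of the remaining income goes to x_1: x_1* = 5 + 0.25·(m − 5p_1 − 12p_2)/p_1.
Discretionary income = 252 − 5·4 − 12·2.25 = 205; x_1* = 5 + 0.25·205/4 = 17.8125; x_2* = 12 + 0.75·205/2.25 = 80.3333.
Utility at the optimum: U(17.8125, 80.3333) = 44.9659.

V = 44.9659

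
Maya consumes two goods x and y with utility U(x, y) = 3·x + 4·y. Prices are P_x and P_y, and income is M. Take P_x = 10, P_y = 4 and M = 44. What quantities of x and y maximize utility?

Linear utility — the consumer picks whichever good has higher MU/price: 3/10 = 0.3 vs 4/4 = 1.
y gives more utility per dollar, so spend all income on y: y* = M/P_y, x* = 0.
Numerically: x* = 0, y* = 11.

x* = 0, y* = 11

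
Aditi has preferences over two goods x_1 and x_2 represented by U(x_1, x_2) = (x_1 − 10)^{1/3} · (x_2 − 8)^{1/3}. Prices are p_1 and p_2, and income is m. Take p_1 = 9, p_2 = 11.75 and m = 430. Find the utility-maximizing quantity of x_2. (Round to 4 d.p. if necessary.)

x_2* = 18.4681

MRS = (x_2−8)/(x_1−10). Tangency with p_1/p_2 gives x_2−8 = (p_1/p_2)·(x_1−10).
Substituting into the budget: x_1* = 10 + 0.5·(m − 10·p_1 − 8·p_2)/p_1, and x_2* = 8 + 0.5·(…)/p_2.
Discretionary income = 430 − 10·9 − 8·11.75 = 246; x_2* = 8 + 0.5·246/11.75 = 18.4681.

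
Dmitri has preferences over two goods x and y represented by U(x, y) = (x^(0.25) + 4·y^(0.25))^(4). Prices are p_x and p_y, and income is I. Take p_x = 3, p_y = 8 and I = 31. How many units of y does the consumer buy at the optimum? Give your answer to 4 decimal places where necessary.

MRS = MU_x/MU_y = (1/4)·(y/x)^(0.75). Set equal to p_x/p_y.
Hence y/x = (4·p_x/p_y)^(1/(0.75)), i.e. raised to the 4/3 power.
With the ratio pinned down, the budget gives x* = I/(p_x + p_y·(y/x)) and y* = (y/x)·x*.
Numerically y/x = 1.717071, so x* = 31/(3 + 8·1.717071) = 1.8522 and y* = 1.717071·1.8522 = 3.1804.

y* = 3.1804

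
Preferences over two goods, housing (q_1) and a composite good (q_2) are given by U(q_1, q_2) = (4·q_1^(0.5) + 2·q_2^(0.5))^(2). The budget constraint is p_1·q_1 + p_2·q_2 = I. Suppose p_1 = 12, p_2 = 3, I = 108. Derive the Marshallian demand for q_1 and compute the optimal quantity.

q_1* = 4.5

From the CES first-order condition, 2·(q_2/q_1)^(0.5) = p_1/p_2.
Solve for the ratio: q_2/q_1 = [(1/2)·p_1/p_2]^(2).
With the ratio pinned down, the budget gives q_1* = I/(p_1 + p_2·(q_2/q_1)) and q_2* = (q_2/q_1)·q_1*.
Numerically q_2/q_1 = 4, so q_1* = 108/(12 + 3·4) = 4.5.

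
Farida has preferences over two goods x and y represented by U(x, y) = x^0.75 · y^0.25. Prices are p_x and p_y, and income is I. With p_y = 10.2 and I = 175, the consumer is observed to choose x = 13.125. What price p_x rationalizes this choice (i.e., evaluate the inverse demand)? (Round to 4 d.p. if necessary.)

Tangency: MRS = 3·y/x = p_x/p_y.
So 0.75·p_y·y = 0.25·p_x·x; combined with the budget, a share 0.75 of income goes to x.
Demand: x*(p_x,p_y,I) = 0.75·I/p_x and y* = 0.25·I/p_y.
Set x* = 13.125 in the demand function and solve for p_x: p_x = 10.

p_x = 10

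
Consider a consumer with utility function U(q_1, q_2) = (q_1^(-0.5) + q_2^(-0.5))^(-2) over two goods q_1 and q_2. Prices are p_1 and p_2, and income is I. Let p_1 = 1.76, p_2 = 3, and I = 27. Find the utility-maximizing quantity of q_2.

Substitute q_2 = (q_2/q_1)·q_1 into the budget: q_1* = I/(p_1 + p_2·(q_2/q_1)).
Numerically q_2/q_1 = 0.7008, so q_1* = 27/(1.76 + 3·0.7008) = 6.9905 and q_2* = 0.7008·6.9905 = 4.8989.

q_2* = 4.8989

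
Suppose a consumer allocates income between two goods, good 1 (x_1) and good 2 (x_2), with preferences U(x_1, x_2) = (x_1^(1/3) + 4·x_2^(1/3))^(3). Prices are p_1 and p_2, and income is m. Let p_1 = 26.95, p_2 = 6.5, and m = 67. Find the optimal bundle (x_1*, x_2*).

x_1* = 0.1438, x_2* = 9.7115

MU_x_1 ∝ x_1^(-2/3), MU_x_2 ∝ 4·x_2^(-2/3), so MRS = (1/4)·(x_2/x_1)^(2/3) = p_1/p_2.
Hence x_2/x_1 = (4·p_1/p_2)^(1/(2/3)), i.e. raised to the 1.5 power.
Substitute x_2 = (x_2/x_1)·x_1 into the budget: x_1* = m/(p_1 + p_2·(x_2/x_1)).
Numerically x_2/x_1 = 67.539541, so x_1* = 67/(26.95 + 6.5·67.539541) = 0.1438 and x_2* = 67.539541·0.1438 = 9.7115.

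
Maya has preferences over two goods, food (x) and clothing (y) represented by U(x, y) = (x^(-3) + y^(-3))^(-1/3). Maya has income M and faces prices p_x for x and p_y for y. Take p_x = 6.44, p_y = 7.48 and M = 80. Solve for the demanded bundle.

Substitute y = (y/x)·x into the budget: x* = M/(p_x + p_y·(y/x)).
Numerically y/x = 0.963266, so x* = 80/(6.44 + 7.48·0.963266) = 5.8629 and y* = 0.963266·5.8629 = 5.6475.

x* = 5.8629, y* = 5.6475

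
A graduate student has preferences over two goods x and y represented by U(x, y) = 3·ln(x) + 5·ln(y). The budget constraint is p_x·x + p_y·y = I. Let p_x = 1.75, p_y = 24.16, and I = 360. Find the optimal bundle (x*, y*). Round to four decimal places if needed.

Tangency: MRS = (3/5)·y/x = p_x/p_y.
Rearranging, p_y·y = (5/3)·p_x·x. Substituting into the budget gives p_x·x·(1 + (5/3)) = I.
Demand: x*(p_x,p_y,I) = 0.375·I/p_x and y* = 0.625·I/p_y.
At p_x=1.75, p_y=24.16, I=360: x* = 0.375·360/1.75 = 77.1429, y* = 9.3129.

x* = 77.1429, y* = 9.3129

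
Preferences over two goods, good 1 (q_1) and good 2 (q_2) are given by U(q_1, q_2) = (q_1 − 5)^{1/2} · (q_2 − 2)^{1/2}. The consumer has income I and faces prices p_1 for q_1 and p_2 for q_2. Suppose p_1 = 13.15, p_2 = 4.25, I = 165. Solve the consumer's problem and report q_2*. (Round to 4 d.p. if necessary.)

This is Cobb-Douglas in (q_1−5, q_2−2): tangency gives 0.5·p_2·(q_2−2) = 0.5·p_1·(q_1−5).
After buying the subsistence bundle (5, 2), a share 0.5 of the remaining income goes to q_1: q_1* = 5 + 0.5·(I − 5p_1 − 2p_2)/p_1.
Discretionary income = 165 − 5·13.15 − 2·4.25 = 90.75; q_2* = 2 + 0.5·90.75/4.25 = 12.6765.

q_2* = 12.6765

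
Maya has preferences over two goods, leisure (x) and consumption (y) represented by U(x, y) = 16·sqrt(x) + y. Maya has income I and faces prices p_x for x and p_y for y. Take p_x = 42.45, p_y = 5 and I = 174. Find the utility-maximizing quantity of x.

MU_x = 8/√x, MU_y = 1. Tangency: 8/√x = p_x/p_y.
Solve: √x = 8·p_y/p_x, so x*(p_x,p_y) = (8·p_y/p_x)², and y* = (I − p_x·x*)/p_y.
Plugging in: x* = (8·5/42.45)² = 0.8879.

x* = 0.8879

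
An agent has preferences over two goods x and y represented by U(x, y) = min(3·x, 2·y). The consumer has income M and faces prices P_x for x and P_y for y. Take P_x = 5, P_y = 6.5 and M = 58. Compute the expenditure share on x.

share on x = 0.339

Leontief preferences: the optimum is at the kink where x/2 = y/3, i.e. y = (3/2)·x.
Budget: P_x·x + P_y·(3/2)·x = M, so (2·P_x + 3·P_y)·x = 2·M.
Demand: x*(P_x,P_y,M) = 2·M/(2·P_x + 3·P_y), y* = 3·M/(2·P_x + 3·P_y).
Here 2·5 + 3·6.5 = 29.5, giving x* = 3.9322 and y* = 5.8983.
Expenditure on x: 5·3.9322 = 19.661; share = 0.339.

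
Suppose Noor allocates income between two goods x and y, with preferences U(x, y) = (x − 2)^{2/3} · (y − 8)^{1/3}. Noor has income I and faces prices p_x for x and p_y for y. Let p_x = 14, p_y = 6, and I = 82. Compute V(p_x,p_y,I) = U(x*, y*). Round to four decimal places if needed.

MRS = 2·(y−8)/(x−2). Tangency with p_x/p_y gives y−8 = (1/2)·(p_x/p_y)·(x−2).
Substituting into the budget: x* = 2 + 2/3·(I − 2·p_x − 8·p_y)/p_x, and y* = 8 + 1/3·(…)/p_y.
Discretionary income = 82 − 2·14 − 8·6 = 6; x* = 2 + 2/3·6/14 = 2.2857; y* = 8 + 1/3·6/6 = 8.3333.
Utility at the optimum: U(2.2857, 8.3333) = 0.3008.

V = 0.3008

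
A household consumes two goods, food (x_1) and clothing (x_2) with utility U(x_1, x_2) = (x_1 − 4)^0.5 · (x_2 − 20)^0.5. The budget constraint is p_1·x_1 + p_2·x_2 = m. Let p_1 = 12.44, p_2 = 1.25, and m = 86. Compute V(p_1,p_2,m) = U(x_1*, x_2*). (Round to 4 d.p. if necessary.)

MRS = (x_2−20)/(x_1−4). Tangency with p_1/p_2 gives x_2−20 = (p_1/p_2)·(x_1−4).
After buying the subsistence bundle (4, 20), a share 0.5 of the remaining income goes to x_1: x_1* = 4 + 0.5·(m − 4p_1 − 20p_2)/p_1.
Discretionary income = 86 − 4·12.44 − 20·1.25 = 11.24; x_1* = 4 + 0.5·11.24/12.44 = 4.4518; x_2* = 20 + 0.5·11.24/1.25 = 24.496.
Utility at the optimum: U(4.4518, 24.496) = 1.4252.

V = 1.4252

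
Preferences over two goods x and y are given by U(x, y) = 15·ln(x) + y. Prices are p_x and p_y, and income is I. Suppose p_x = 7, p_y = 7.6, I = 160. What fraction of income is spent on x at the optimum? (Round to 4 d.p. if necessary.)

share on x = 0.7125

Set MRS = p_x/p_y: (15/x)/1 = p_x/p_y.
So x*(p_x,p_y) = 15·p_y/p_x, independent of income; and y* = (I − 15·p_y)/p_y.
At the given prices: x* = 15·7.6/7 = 16.2857, and y* = 6.0526.
Expenditure on x: 7·16.2857 = 114; share = 0.7125.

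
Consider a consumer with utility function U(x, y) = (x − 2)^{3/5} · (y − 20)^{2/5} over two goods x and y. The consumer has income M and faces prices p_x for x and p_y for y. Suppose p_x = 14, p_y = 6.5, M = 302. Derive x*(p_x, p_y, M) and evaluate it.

MRS = (3/2)·(y−20)/(x−2). Tangency with p_x/p_y gives y−20 = (2/3)·(p_x/p_y)·(x−2).
After buying the subsistence bundle (2, 20), a share 0.6 of the remaining income goes to x: x* = 2 + 0.6·(M − 2p_x − 20p_y)/p_x.
Discretionary income = 302 − 2·14 − 20·6.5 = 144; x* = 2 + 0.6·144/14 = 8.1714.

x* = 8.1714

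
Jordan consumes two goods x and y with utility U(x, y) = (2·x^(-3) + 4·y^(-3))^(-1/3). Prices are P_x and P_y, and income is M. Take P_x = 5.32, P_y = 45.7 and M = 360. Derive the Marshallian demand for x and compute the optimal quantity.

MRS = MU_x/MU_y = (1/2)·(y/x)^(4). Set equal to P_x/P_y.
Solve for the ratio: y/x = [2·P_x/P_y]^(0.25).
Substitute y = (y/x)·x into the budget: x* = M/(P_x + P_y·(y/x)).
Numerically y/x = 0.694635, so x* = 360/(5.32 + 45.7·0.694635) = 9.7127.

x* = 9.7127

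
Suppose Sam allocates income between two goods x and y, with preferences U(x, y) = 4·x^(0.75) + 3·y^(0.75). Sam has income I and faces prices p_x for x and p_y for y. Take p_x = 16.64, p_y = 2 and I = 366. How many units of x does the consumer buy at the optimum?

x* = 0.12

MU_x ∝ 4·x^(-0.25), MU_y ∝ 3·y^(-0.25), so MRS = (4/3)·(y/x)^(0.25) = p_x/p_y.
Hence y/x = ((3/4)·p_x/p_y)^(1/(0.25)), i.e. raised to the 4 power.
Substitute y = (y/x)·x into the budget: x* = I/(p_x + p_y·(y/x)).
Numerically y/x = 1516.136694, so x* = 366/(16.64 + 2·1516.136694) = 0.12.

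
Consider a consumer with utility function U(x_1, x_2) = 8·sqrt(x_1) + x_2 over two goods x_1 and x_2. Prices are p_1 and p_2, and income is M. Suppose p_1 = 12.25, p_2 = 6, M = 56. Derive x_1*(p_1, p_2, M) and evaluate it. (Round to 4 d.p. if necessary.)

x_1* = 3.8384

Solve: √x_1 = 4·p_2/p_1, so x_1*(p_1,p_2) = (4·p_2/p_1)², and x_2* = (M − p_1·x_1*)/p_2.
Plugging in: x_1* = (4·6/12.25)² = 3.8384.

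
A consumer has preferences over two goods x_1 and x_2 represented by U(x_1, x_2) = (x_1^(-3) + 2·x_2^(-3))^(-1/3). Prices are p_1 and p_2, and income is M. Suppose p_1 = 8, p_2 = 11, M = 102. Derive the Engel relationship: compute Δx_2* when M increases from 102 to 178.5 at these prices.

Δx_2* = 4.1838

Numerically x_2/x_1 = 1.098201, so x_1* = 102/(8 + 11·1.098201) = 5.0796 and x_2* = 1.098201·5.0796 = 5.5785.
At M' = 178.5: x_2* = 9.7623. Change: 9.7623 − 5.5785 = 4.1838.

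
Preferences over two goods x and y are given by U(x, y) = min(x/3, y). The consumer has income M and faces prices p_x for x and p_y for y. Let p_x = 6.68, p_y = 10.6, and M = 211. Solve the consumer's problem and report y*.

With perfect complements, no substitution: consume in ratio x:y = 3:1.
Budget: p_x·x + p_y·(1/3)·x = M, so (3·p_x + p_y)·x = 3·M.
Demand: x*(p_x,p_y,M) = 3·M/(3·p_x + p_y), y* = M/(3·p_x + p_y).
Here 3·6.68 + 10.6 = 30.64, giving y* = 6.8864.

y* = 6.8864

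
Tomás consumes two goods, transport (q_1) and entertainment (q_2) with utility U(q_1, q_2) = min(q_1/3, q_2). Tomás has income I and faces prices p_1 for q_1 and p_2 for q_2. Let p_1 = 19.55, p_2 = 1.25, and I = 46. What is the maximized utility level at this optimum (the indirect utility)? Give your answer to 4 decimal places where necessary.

With perfect complements, no substitution: consume in ratio q_1:q_2 = 3:1.
Budget: p_1·q_1 + p_2·(1/3)·q_1 = I, so (3·p_1 + p_2)·q_1 = 3·I.
Demand: q_1*(p_1,p_2,I) = 3·I/(3·p_1 + p_2), q_2* = I/(3·p_1 + p_2).
Here 3·19.55 + 1.25 = 59.9, giving q_1* = 2.3038 and q_2* = 0.7679.
Utility at the optimum: U(2.3038, 0.7679) = 0.7679.

V = 0.7679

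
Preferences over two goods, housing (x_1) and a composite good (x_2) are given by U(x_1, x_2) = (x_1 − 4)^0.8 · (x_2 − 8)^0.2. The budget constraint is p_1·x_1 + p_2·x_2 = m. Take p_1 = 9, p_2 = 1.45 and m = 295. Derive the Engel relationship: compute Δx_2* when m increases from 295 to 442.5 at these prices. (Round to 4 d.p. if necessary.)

This is Cobb-Douglas in (x_1−4, x_2−8): tangency gives 0.8·p_2·(x_2−8) = 0.2·p_1·(x_1−4).
Substituting into the budget: x_1* = 4 + 0.8·(m − 4·p_1 − 8·p_2)/p_1, and x_2* = 8 + 0.2·(…)/p_2.
Discretionary income = 295 − 4·9 − 8·1.45 = 247.4; x_2* = 8 + 0.2·247.4/1.45 = 42.1241.
At m' = 442.5: x_2* = 62.469. Change: 62.469 − 42.1241 = 20.3448.

Δx_2* = 20.3448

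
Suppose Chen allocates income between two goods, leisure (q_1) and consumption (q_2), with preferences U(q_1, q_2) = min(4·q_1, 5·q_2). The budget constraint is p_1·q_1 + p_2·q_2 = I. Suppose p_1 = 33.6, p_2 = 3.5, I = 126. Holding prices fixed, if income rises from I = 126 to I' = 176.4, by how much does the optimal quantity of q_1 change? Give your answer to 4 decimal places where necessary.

Leontief preferences: the optimum is at the kink where q_1/5 = q_2/4, i.e. q_2 = (4/5)·q_1.
Budget: p_1·q_1 + p_2·(4/5)·q_1 = I, so (5·p_1 + 4·p_2)·q_1 = 5·I.
Demand: q_1*(p_1,p_2,I) = 5·I/(5·p_1 + 4·p_2), q_2* = 4·I/(5·p_1 + 4·p_2).
Here 5·33.6 + 4·3.5 = 182, giving q_1* = 3.4615.
At I' = 176.4: q_1* = 4.8462. Change: 4.8462 − 3.4615 = 1.3846.

Δq_1* = 1.3846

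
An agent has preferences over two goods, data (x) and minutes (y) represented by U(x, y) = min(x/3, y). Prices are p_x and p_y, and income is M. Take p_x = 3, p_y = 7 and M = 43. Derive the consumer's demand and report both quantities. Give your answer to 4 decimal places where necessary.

x* = 8.0625, y* = 2.6875

With perfect complements, no substitution: consume in ratio x:y = 3:1.
Budget: p_x·x + p_y·(1/3)·x = M, so (3·p_x + p_y)·x = 3·M.
Demand: x*(p_x,p_y,M) = 3·M/(3·p_x + p_y), y* = M/(3·p_x + p_y).
Here 3·3 + 7 = 16, giving x* = 8.0625 and y* = 2.6875.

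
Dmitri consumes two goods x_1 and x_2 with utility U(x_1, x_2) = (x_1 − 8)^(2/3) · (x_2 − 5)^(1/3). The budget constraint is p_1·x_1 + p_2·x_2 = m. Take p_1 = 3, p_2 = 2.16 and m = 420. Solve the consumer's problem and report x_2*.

x_2* = 64.4444

MRS = 2·(x_2−5)/(x_1−8). Tangency with p_1/p_2 gives x_2−5 = (1/2)·(p_1/p_2)·(x_1−8).
After buying the subsistence bundle (8, 5), a share 2/3 of the remaining income goes to x_1: x_1* = 8 + 2/3·(m − 8p_1 − 5p_2)/p_1.
Discretionary income = 420 − 8·3 − 5·2.16 = 385.2; x_2* = 5 + 1/3·385.2/2.16 = 64.4444.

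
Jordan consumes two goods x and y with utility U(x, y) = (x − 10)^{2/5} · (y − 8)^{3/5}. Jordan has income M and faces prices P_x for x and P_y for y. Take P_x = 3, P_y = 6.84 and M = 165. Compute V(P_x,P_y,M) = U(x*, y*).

V = 8.3261

After buying the subsistence bundle (10, 8), a share 0.4 of the remaining income goes to x: x* = 10 + 0.4·(M − 10P_x − 8P_y)/P_x.
Discretionary income = 165 − 10·3 − 8·6.84 = 80.28; x* = 10 + 0.4·80.28/3 = 20.704; y* = 8 + 0.6·80.28/6.84 = 15.0421.
Utility at the optimum: U(20.704, 15.0421) = 8.3261.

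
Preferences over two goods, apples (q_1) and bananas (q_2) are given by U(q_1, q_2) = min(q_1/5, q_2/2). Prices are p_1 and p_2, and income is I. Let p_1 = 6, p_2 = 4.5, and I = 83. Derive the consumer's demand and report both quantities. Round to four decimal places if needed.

q_1* = 10.641, q_2* = 4.2564

Leontief preferences: the optimum is at the kink where q_1/5 = q_2/2, i.e. q_2 = (2/5)·q_1.
Budget: p_1·q_1 + p_2·(2/5)·q_1 = I, so (5·p_1 + 2·p_2)·q_1 = 5·I.
Demand: q_1*(p_1,p_2,I) = 5·I/(5·p_1 + 2·p_2), q_2* = 2·I/(5·p_1 + 2·p_2).
Here 5·6 + 2·4.5 = 39, giving q_1* = 10.641 and q_2* = 4.2564.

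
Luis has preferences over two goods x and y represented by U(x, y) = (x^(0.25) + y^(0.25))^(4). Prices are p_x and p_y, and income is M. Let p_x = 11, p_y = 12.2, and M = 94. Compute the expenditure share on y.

Numerically y/x = 0.871051, so x* = 94/(11 + 12.2·0.871051) = 4.3465 and y* = 0.871051·4.3465 = 3.786.
Expenditure on y: 12.2·3.786 = 46.189; share = 0.4914.

share on y = 0.4914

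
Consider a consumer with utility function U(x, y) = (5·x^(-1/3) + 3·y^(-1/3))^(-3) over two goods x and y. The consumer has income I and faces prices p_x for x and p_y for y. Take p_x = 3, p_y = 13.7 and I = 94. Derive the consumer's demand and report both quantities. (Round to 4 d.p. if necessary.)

x* = 15.6935, y* = 3.4248

MU_x ∝ 5·x^(-4/3), MU_y ∝ 3·y^(-4/3), so MRS = (5/3)·(y/x)^(4/3) = p_x/p_y.
Solve for the ratio: y/x = [(3/5)·p_x/p_y]^(0.75).
Substitute y = (y/x)·x into the budget: x* = I/(p_x + p_y·(y/x)).
Numerically y/x = 0.21823, so x* = 94/(3 + 13.7·0.21823) = 15.6935 and y* = 0.21823·15.6935 = 3.4248.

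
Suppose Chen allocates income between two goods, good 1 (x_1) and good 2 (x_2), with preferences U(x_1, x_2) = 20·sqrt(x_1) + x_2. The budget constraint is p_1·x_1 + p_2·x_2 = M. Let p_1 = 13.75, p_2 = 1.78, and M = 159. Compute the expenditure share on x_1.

MU_x_1 = 10/√x_1, MU_x_2 = 1. Tangency: 10/√x_1 = p_1/p_2.
Solve: √x_1 = 10·p_2/p_1, so x_1*(p_1,p_2) = (10·p_2/p_1)², and x_2* = (M − p_1·x_1*)/p_2.
Plugging in: x_1* = (10·1.78/13.75)² = 1.6758, x_2* = 76.3804.
Expenditure on x_1: 13.75·1.6758 = 23.0429; share = 0.1449.

share on x_1 = 0.1449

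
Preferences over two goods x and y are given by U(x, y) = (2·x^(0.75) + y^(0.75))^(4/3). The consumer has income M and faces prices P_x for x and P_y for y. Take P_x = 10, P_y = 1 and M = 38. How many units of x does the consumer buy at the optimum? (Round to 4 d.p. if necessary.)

Numerically y/x = 625, so x* = 38/(10 + 1·625) = 0.0598.

x* = 0.0598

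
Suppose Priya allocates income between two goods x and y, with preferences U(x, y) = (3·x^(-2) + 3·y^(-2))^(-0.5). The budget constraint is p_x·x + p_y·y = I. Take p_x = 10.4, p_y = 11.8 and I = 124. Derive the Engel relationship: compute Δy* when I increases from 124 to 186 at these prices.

MU_x ∝ 3·x^(-3), MU_y ∝ 3·y^(-3), so MRS = (y/x)^(3) = p_x/p_y.
Solve for the ratio: y/x = [p_x/p_y]^(1/3).
Substitute y = (y/x)·x into the budget: x* = I/(p_x + p_y·(y/x)).
Numerically y/x = 0.958776, so x* = 124/(10.4 + 11.8·0.958776) = 5.7107 and y* = 0.958776·5.7107 = 5.4753.
At I' = 186: y* = 8.2129. Change: 8.2129 − 5.4753 = 2.7376.

Δy* = 2.7376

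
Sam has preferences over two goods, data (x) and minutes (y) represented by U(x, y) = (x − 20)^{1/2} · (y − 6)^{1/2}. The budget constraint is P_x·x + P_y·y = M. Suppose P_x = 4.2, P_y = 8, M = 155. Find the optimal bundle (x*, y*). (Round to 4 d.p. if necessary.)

x* = 22.7381, y* = 7.4375

This is Cobb-Douglas in (x−20, y−6): tangency gives 0.5·P_y·(y−6) = 0.5·P_x·(x−20).
Substituting into the budget: x* = 20 + 0.5·(M − 20·P_x − 6·P_y)/P_x, and y* = 6 + 0.5·(…)/P_y.
Discretionary income = 155 − 20·4.2 − 6·8 = 23; x* = 20 + 0.5·23/4.2 = 22.7381; y* = 6 + 0.5·23/8 = 7.4375.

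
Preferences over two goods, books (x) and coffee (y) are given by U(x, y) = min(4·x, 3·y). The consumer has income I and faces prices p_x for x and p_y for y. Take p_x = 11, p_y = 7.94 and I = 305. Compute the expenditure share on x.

Leontief preferences: the optimum is at the kink where x/3 = y/4, i.e. y = (4/3)·x.
Budget: p_x·x + p_y·(4/3)·x = I, so (3·p_x + 4·p_y)·x = 3·I.
Demand: x*(p_x,p_y,I) = 3·I/(3·p_x + 4·p_y), y* = 4·I/(3·p_x + 4·p_y).
Here 3·11 + 4·7.94 = 64.76, giving x* = 14.1291 and y* = 18.8388.
Expenditure on x: 11·14.1291 = 155.42; share = 0.5096.

share on x = 0.5096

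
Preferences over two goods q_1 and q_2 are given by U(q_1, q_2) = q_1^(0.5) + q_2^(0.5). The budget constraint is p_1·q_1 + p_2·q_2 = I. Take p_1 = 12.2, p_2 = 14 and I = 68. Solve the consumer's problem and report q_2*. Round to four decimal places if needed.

q_2* = 2.2617

MRS = MU_q_1/MU_q_2 = (q_2/q_1)^(0.5). Set equal to p_1/p_2.
Hence q_2/q_1 = (p_1/p_2)^(1/(0.5)), i.e. raised to the 2 power.
With the ratio pinned down, the budget gives q_1* = I/(p_1 + p_2·(q_2/q_1)) and q_2* = (q_2/q_1)·q_1*.
Numerically q_2/q_1 = 0.759388, so q_1* = 68/(12.2 + 14·0.759388) = 2.9784 and q_2* = 0.759388·2.9784 = 2.2617.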